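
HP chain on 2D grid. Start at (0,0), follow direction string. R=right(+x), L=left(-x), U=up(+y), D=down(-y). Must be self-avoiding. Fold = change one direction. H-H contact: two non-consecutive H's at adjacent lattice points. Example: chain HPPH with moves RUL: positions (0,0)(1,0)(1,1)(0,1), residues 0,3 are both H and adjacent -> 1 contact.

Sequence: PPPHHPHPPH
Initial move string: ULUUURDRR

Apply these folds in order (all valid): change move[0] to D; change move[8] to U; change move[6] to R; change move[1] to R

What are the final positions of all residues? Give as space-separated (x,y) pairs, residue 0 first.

Answer: (0,0) (0,-1) (1,-1) (1,0) (1,1) (1,2) (2,2) (3,2) (4,2) (4,3)

Derivation:
Initial moves: ULUUURDRR
Fold: move[0]->D => DLUUURDRR (positions: [(0, 0), (0, -1), (-1, -1), (-1, 0), (-1, 1), (-1, 2), (0, 2), (0, 1), (1, 1), (2, 1)])
Fold: move[8]->U => DLUUURDRU (positions: [(0, 0), (0, -1), (-1, -1), (-1, 0), (-1, 1), (-1, 2), (0, 2), (0, 1), (1, 1), (1, 2)])
Fold: move[6]->R => DLUUURRRU (positions: [(0, 0), (0, -1), (-1, -1), (-1, 0), (-1, 1), (-1, 2), (0, 2), (1, 2), (2, 2), (2, 3)])
Fold: move[1]->R => DRUUURRRU (positions: [(0, 0), (0, -1), (1, -1), (1, 0), (1, 1), (1, 2), (2, 2), (3, 2), (4, 2), (4, 3)])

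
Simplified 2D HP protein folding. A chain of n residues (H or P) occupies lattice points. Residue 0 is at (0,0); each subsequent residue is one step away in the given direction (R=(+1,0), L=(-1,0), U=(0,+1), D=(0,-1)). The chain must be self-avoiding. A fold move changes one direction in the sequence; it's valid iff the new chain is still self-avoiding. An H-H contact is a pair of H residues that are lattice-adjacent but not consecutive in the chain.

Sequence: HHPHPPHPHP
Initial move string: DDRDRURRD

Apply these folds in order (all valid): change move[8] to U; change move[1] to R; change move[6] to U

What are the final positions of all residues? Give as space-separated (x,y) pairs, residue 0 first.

Answer: (0,0) (0,-1) (1,-1) (2,-1) (2,-2) (3,-2) (3,-1) (3,0) (4,0) (4,1)

Derivation:
Initial moves: DDRDRURRD
Fold: move[8]->U => DDRDRURRU (positions: [(0, 0), (0, -1), (0, -2), (1, -2), (1, -3), (2, -3), (2, -2), (3, -2), (4, -2), (4, -1)])
Fold: move[1]->R => DRRDRURRU (positions: [(0, 0), (0, -1), (1, -1), (2, -1), (2, -2), (3, -2), (3, -1), (4, -1), (5, -1), (5, 0)])
Fold: move[6]->U => DRRDRUURU (positions: [(0, 0), (0, -1), (1, -1), (2, -1), (2, -2), (3, -2), (3, -1), (3, 0), (4, 0), (4, 1)])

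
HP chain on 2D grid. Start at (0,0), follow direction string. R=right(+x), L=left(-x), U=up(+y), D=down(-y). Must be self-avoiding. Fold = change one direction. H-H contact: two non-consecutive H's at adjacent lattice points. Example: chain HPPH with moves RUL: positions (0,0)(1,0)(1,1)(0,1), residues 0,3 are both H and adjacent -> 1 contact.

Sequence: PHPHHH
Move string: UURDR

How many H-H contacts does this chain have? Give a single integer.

Answer: 1

Derivation:
Positions: [(0, 0), (0, 1), (0, 2), (1, 2), (1, 1), (2, 1)]
H-H contact: residue 1 @(0,1) - residue 4 @(1, 1)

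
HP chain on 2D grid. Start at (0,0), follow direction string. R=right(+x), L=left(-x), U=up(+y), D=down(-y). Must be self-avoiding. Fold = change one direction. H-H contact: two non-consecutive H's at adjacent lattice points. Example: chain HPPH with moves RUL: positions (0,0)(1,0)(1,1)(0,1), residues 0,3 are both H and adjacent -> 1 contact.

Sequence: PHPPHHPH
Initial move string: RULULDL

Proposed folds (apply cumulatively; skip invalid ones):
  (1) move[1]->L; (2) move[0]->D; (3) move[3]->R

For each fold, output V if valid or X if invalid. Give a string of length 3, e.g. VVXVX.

Initial: RULULDL -> [(0, 0), (1, 0), (1, 1), (0, 1), (0, 2), (-1, 2), (-1, 1), (-2, 1)]
Fold 1: move[1]->L => RLLULDL INVALID (collision), skipped
Fold 2: move[0]->D => DULULDL INVALID (collision), skipped
Fold 3: move[3]->R => RULRLDL INVALID (collision), skipped

Answer: XXX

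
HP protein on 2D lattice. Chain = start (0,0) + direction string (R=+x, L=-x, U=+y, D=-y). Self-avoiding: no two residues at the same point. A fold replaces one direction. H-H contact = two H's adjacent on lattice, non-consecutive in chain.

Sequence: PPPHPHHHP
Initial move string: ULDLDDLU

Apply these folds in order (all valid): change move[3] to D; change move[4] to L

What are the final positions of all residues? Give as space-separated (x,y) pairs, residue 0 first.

Answer: (0,0) (0,1) (-1,1) (-1,0) (-1,-1) (-2,-1) (-2,-2) (-3,-2) (-3,-1)

Derivation:
Initial moves: ULDLDDLU
Fold: move[3]->D => ULDDDDLU (positions: [(0, 0), (0, 1), (-1, 1), (-1, 0), (-1, -1), (-1, -2), (-1, -3), (-2, -3), (-2, -2)])
Fold: move[4]->L => ULDDLDLU (positions: [(0, 0), (0, 1), (-1, 1), (-1, 0), (-1, -1), (-2, -1), (-2, -2), (-3, -2), (-3, -1)])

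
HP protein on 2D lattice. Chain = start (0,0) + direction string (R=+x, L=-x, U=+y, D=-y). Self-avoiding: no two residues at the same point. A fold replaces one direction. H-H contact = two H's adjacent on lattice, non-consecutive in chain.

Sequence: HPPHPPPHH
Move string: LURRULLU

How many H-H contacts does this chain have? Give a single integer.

Positions: [(0, 0), (-1, 0), (-1, 1), (0, 1), (1, 1), (1, 2), (0, 2), (-1, 2), (-1, 3)]
H-H contact: residue 0 @(0,0) - residue 3 @(0, 1)

Answer: 1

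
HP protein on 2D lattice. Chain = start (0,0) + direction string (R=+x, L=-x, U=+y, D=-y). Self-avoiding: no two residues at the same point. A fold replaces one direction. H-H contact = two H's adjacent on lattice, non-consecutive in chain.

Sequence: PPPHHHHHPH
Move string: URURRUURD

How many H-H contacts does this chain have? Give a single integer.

Positions: [(0, 0), (0, 1), (1, 1), (1, 2), (2, 2), (3, 2), (3, 3), (3, 4), (4, 4), (4, 3)]
H-H contact: residue 6 @(3,3) - residue 9 @(4, 3)

Answer: 1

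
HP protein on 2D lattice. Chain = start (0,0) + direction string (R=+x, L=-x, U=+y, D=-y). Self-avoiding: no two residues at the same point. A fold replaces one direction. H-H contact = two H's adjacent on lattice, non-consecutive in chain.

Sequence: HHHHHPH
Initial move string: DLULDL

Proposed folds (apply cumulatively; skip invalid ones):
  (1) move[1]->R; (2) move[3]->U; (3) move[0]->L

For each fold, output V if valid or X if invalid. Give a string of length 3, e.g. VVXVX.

Initial: DLULDL -> [(0, 0), (0, -1), (-1, -1), (-1, 0), (-2, 0), (-2, -1), (-3, -1)]
Fold 1: move[1]->R => DRULDL INVALID (collision), skipped
Fold 2: move[3]->U => DLUUDL INVALID (collision), skipped
Fold 3: move[0]->L => LLULDL VALID

Answer: XXV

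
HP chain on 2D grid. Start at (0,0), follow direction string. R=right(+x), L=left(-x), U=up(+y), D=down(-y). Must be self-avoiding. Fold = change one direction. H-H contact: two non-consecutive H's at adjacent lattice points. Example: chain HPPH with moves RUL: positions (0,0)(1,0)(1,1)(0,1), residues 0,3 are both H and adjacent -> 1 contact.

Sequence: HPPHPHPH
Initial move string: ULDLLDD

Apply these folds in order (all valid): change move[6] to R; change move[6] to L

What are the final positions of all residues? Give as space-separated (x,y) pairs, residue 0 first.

Initial moves: ULDLLDD
Fold: move[6]->R => ULDLLDR (positions: [(0, 0), (0, 1), (-1, 1), (-1, 0), (-2, 0), (-3, 0), (-3, -1), (-2, -1)])
Fold: move[6]->L => ULDLLDL (positions: [(0, 0), (0, 1), (-1, 1), (-1, 0), (-2, 0), (-3, 0), (-3, -1), (-4, -1)])

Answer: (0,0) (0,1) (-1,1) (-1,0) (-2,0) (-3,0) (-3,-1) (-4,-1)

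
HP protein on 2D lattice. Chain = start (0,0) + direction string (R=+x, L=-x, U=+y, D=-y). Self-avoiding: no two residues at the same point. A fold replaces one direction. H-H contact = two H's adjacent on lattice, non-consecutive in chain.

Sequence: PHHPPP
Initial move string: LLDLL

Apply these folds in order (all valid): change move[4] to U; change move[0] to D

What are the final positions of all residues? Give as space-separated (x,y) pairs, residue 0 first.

Answer: (0,0) (0,-1) (-1,-1) (-1,-2) (-2,-2) (-2,-1)

Derivation:
Initial moves: LLDLL
Fold: move[4]->U => LLDLU (positions: [(0, 0), (-1, 0), (-2, 0), (-2, -1), (-3, -1), (-3, 0)])
Fold: move[0]->D => DLDLU (positions: [(0, 0), (0, -1), (-1, -1), (-1, -2), (-2, -2), (-2, -1)])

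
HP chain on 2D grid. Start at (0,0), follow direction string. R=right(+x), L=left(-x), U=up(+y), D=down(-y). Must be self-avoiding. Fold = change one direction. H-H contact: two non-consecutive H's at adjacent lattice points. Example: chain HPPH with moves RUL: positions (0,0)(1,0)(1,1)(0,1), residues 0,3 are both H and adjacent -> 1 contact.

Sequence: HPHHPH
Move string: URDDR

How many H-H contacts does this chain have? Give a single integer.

Answer: 1

Derivation:
Positions: [(0, 0), (0, 1), (1, 1), (1, 0), (1, -1), (2, -1)]
H-H contact: residue 0 @(0,0) - residue 3 @(1, 0)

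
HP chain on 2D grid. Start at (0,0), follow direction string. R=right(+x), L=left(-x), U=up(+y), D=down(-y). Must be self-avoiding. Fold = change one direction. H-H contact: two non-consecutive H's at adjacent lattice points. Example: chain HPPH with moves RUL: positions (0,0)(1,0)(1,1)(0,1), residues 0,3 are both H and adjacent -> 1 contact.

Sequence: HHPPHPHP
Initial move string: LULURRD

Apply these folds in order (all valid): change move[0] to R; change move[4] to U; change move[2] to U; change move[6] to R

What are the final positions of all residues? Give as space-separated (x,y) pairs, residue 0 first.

Initial moves: LULURRD
Fold: move[0]->R => RULURRD (positions: [(0, 0), (1, 0), (1, 1), (0, 1), (0, 2), (1, 2), (2, 2), (2, 1)])
Fold: move[4]->U => RULUURD (positions: [(0, 0), (1, 0), (1, 1), (0, 1), (0, 2), (0, 3), (1, 3), (1, 2)])
Fold: move[2]->U => RUUUURD (positions: [(0, 0), (1, 0), (1, 1), (1, 2), (1, 3), (1, 4), (2, 4), (2, 3)])
Fold: move[6]->R => RUUUURR (positions: [(0, 0), (1, 0), (1, 1), (1, 2), (1, 3), (1, 4), (2, 4), (3, 4)])

Answer: (0,0) (1,0) (1,1) (1,2) (1,3) (1,4) (2,4) (3,4)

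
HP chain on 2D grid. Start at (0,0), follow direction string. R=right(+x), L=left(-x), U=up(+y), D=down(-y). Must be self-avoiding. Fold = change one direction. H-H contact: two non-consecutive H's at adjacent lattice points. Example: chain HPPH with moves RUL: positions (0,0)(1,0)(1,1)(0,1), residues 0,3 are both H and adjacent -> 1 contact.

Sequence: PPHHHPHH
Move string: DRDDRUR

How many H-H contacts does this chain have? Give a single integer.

Positions: [(0, 0), (0, -1), (1, -1), (1, -2), (1, -3), (2, -3), (2, -2), (3, -2)]
H-H contact: residue 3 @(1,-2) - residue 6 @(2, -2)

Answer: 1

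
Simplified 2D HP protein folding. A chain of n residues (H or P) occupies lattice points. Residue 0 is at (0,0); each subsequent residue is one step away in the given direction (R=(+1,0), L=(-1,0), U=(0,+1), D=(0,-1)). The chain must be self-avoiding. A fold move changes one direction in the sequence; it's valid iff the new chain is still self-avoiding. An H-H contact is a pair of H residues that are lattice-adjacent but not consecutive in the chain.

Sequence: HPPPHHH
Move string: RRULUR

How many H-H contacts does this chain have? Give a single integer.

Answer: 0

Derivation:
Positions: [(0, 0), (1, 0), (2, 0), (2, 1), (1, 1), (1, 2), (2, 2)]
No H-H contacts found.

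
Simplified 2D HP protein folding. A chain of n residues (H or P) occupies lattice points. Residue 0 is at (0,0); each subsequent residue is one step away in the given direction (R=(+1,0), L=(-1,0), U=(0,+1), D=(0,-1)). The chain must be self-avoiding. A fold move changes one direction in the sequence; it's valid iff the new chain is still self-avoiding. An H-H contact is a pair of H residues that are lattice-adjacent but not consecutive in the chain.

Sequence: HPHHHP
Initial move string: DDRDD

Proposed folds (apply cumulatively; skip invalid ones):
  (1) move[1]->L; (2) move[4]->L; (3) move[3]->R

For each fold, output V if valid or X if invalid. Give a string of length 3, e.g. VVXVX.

Initial: DDRDD -> [(0, 0), (0, -1), (0, -2), (1, -2), (1, -3), (1, -4)]
Fold 1: move[1]->L => DLRDD INVALID (collision), skipped
Fold 2: move[4]->L => DDRDL VALID
Fold 3: move[3]->R => DDRRL INVALID (collision), skipped

Answer: XVX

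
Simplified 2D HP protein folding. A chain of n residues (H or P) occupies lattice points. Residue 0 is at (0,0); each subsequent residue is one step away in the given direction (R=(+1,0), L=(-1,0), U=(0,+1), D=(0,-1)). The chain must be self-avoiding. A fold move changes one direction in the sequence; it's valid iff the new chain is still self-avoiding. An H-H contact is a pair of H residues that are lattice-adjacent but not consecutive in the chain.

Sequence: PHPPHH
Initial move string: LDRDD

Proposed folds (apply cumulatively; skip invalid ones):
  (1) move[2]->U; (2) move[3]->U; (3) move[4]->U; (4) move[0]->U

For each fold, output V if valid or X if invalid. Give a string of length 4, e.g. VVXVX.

Initial: LDRDD -> [(0, 0), (-1, 0), (-1, -1), (0, -1), (0, -2), (0, -3)]
Fold 1: move[2]->U => LDUDD INVALID (collision), skipped
Fold 2: move[3]->U => LDRUD INVALID (collision), skipped
Fold 3: move[4]->U => LDRDU INVALID (collision), skipped
Fold 4: move[0]->U => UDRDD INVALID (collision), skipped

Answer: XXXX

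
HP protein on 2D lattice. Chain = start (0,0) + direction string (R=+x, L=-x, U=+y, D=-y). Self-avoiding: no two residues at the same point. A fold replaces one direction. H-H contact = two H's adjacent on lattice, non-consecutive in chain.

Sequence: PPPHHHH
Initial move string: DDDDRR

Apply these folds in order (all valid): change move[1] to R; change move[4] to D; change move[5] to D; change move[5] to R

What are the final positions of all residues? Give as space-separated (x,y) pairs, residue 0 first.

Initial moves: DDDDRR
Fold: move[1]->R => DRDDRR (positions: [(0, 0), (0, -1), (1, -1), (1, -2), (1, -3), (2, -3), (3, -3)])
Fold: move[4]->D => DRDDDR (positions: [(0, 0), (0, -1), (1, -1), (1, -2), (1, -3), (1, -4), (2, -4)])
Fold: move[5]->D => DRDDDD (positions: [(0, 0), (0, -1), (1, -1), (1, -2), (1, -3), (1, -4), (1, -5)])
Fold: move[5]->R => DRDDDR (positions: [(0, 0), (0, -1), (1, -1), (1, -2), (1, -3), (1, -4), (2, -4)])

Answer: (0,0) (0,-1) (1,-1) (1,-2) (1,-3) (1,-4) (2,-4)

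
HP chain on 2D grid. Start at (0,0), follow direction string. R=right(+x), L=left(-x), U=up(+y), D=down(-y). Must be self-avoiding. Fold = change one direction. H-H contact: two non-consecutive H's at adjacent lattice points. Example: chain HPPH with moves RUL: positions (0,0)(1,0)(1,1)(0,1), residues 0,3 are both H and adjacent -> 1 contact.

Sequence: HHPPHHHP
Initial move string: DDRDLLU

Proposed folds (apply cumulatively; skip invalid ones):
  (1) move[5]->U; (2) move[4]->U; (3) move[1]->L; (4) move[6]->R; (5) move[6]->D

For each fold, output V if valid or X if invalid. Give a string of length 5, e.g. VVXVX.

Answer: XXXXV

Derivation:
Initial: DDRDLLU -> [(0, 0), (0, -1), (0, -2), (1, -2), (1, -3), (0, -3), (-1, -3), (-1, -2)]
Fold 1: move[5]->U => DDRDLUU INVALID (collision), skipped
Fold 2: move[4]->U => DDRDULU INVALID (collision), skipped
Fold 3: move[1]->L => DLRDLLU INVALID (collision), skipped
Fold 4: move[6]->R => DDRDLLR INVALID (collision), skipped
Fold 5: move[6]->D => DDRDLLD VALID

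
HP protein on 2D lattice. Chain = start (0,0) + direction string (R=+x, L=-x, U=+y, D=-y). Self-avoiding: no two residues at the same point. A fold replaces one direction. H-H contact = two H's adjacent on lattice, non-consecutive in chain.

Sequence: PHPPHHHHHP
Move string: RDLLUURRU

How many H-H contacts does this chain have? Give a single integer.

Positions: [(0, 0), (1, 0), (1, -1), (0, -1), (-1, -1), (-1, 0), (-1, 1), (0, 1), (1, 1), (1, 2)]
H-H contact: residue 1 @(1,0) - residue 8 @(1, 1)

Answer: 1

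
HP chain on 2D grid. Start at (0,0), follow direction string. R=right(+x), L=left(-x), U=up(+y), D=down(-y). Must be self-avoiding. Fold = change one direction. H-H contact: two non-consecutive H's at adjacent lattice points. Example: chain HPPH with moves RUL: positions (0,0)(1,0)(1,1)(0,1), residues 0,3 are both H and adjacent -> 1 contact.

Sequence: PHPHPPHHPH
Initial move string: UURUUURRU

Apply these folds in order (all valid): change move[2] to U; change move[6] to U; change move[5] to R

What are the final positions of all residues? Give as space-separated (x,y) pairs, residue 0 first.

Initial moves: UURUUURRU
Fold: move[2]->U => UUUUUURRU (positions: [(0, 0), (0, 1), (0, 2), (0, 3), (0, 4), (0, 5), (0, 6), (1, 6), (2, 6), (2, 7)])
Fold: move[6]->U => UUUUUUURU (positions: [(0, 0), (0, 1), (0, 2), (0, 3), (0, 4), (0, 5), (0, 6), (0, 7), (1, 7), (1, 8)])
Fold: move[5]->R => UUUUURURU (positions: [(0, 0), (0, 1), (0, 2), (0, 3), (0, 4), (0, 5), (1, 5), (1, 6), (2, 6), (2, 7)])

Answer: (0,0) (0,1) (0,2) (0,3) (0,4) (0,5) (1,5) (1,6) (2,6) (2,7)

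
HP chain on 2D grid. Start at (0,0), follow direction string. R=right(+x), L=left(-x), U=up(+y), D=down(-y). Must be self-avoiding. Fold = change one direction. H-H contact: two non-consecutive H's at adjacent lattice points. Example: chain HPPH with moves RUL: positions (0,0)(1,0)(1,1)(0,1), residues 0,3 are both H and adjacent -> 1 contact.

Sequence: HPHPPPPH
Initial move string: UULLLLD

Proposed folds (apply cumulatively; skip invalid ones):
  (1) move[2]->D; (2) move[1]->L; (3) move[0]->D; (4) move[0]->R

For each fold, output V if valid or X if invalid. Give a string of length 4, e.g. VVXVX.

Answer: XVVX

Derivation:
Initial: UULLLLD -> [(0, 0), (0, 1), (0, 2), (-1, 2), (-2, 2), (-3, 2), (-4, 2), (-4, 1)]
Fold 1: move[2]->D => UUDLLLD INVALID (collision), skipped
Fold 2: move[1]->L => ULLLLLD VALID
Fold 3: move[0]->D => DLLLLLD VALID
Fold 4: move[0]->R => RLLLLLD INVALID (collision), skipped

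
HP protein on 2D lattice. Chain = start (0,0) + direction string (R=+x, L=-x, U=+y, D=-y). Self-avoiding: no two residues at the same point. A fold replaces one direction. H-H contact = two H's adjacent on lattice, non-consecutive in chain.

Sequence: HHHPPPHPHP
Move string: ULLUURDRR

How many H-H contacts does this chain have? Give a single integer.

Answer: 1

Derivation:
Positions: [(0, 0), (0, 1), (-1, 1), (-2, 1), (-2, 2), (-2, 3), (-1, 3), (-1, 2), (0, 2), (1, 2)]
H-H contact: residue 1 @(0,1) - residue 8 @(0, 2)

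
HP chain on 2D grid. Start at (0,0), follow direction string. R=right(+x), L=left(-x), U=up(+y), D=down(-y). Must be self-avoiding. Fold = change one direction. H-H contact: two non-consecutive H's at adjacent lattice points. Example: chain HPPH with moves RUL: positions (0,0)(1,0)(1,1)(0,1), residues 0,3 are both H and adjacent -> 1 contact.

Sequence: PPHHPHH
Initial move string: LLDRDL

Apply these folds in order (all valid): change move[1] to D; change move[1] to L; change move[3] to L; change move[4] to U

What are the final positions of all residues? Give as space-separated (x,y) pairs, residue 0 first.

Answer: (0,0) (-1,0) (-2,0) (-2,-1) (-3,-1) (-3,0) (-4,0)

Derivation:
Initial moves: LLDRDL
Fold: move[1]->D => LDDRDL (positions: [(0, 0), (-1, 0), (-1, -1), (-1, -2), (0, -2), (0, -3), (-1, -3)])
Fold: move[1]->L => LLDRDL (positions: [(0, 0), (-1, 0), (-2, 0), (-2, -1), (-1, -1), (-1, -2), (-2, -2)])
Fold: move[3]->L => LLDLDL (positions: [(0, 0), (-1, 0), (-2, 0), (-2, -1), (-3, -1), (-3, -2), (-4, -2)])
Fold: move[4]->U => LLDLUL (positions: [(0, 0), (-1, 0), (-2, 0), (-2, -1), (-3, -1), (-3, 0), (-4, 0)])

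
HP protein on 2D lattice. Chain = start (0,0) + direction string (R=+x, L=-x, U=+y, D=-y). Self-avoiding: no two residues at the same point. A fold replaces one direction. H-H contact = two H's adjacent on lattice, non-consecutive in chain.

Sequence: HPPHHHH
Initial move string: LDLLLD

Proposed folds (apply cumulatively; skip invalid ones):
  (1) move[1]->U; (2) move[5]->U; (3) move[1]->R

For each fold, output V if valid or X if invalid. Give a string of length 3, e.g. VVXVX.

Answer: VVX

Derivation:
Initial: LDLLLD -> [(0, 0), (-1, 0), (-1, -1), (-2, -1), (-3, -1), (-4, -1), (-4, -2)]
Fold 1: move[1]->U => LULLLD VALID
Fold 2: move[5]->U => LULLLU VALID
Fold 3: move[1]->R => LRLLLU INVALID (collision), skipped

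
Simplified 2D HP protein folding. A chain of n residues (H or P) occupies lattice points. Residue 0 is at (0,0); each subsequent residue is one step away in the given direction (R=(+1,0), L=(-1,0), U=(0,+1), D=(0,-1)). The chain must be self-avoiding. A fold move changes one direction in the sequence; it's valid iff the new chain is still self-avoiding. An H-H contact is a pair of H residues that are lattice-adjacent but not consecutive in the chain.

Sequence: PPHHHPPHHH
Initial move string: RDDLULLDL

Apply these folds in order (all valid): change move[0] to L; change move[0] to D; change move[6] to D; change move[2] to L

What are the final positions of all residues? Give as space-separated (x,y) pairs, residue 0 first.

Initial moves: RDDLULLDL
Fold: move[0]->L => LDDLULLDL (positions: [(0, 0), (-1, 0), (-1, -1), (-1, -2), (-2, -2), (-2, -1), (-3, -1), (-4, -1), (-4, -2), (-5, -2)])
Fold: move[0]->D => DDDLULLDL (positions: [(0, 0), (0, -1), (0, -2), (0, -3), (-1, -3), (-1, -2), (-2, -2), (-3, -2), (-3, -3), (-4, -3)])
Fold: move[6]->D => DDDLULDDL (positions: [(0, 0), (0, -1), (0, -2), (0, -3), (-1, -3), (-1, -2), (-2, -2), (-2, -3), (-2, -4), (-3, -4)])
Fold: move[2]->L => DDLLULDDL (positions: [(0, 0), (0, -1), (0, -2), (-1, -2), (-2, -2), (-2, -1), (-3, -1), (-3, -2), (-3, -3), (-4, -3)])

Answer: (0,0) (0,-1) (0,-2) (-1,-2) (-2,-2) (-2,-1) (-3,-1) (-3,-2) (-3,-3) (-4,-3)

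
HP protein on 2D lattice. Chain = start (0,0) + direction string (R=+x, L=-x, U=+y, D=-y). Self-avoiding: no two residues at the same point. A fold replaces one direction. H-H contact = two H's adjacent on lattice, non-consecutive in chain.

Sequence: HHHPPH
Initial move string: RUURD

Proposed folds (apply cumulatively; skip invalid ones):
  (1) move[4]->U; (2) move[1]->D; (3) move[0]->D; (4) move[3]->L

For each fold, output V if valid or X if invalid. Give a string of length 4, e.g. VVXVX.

Answer: VXXV

Derivation:
Initial: RUURD -> [(0, 0), (1, 0), (1, 1), (1, 2), (2, 2), (2, 1)]
Fold 1: move[4]->U => RUURU VALID
Fold 2: move[1]->D => RDURU INVALID (collision), skipped
Fold 3: move[0]->D => DUURU INVALID (collision), skipped
Fold 4: move[3]->L => RUULU VALID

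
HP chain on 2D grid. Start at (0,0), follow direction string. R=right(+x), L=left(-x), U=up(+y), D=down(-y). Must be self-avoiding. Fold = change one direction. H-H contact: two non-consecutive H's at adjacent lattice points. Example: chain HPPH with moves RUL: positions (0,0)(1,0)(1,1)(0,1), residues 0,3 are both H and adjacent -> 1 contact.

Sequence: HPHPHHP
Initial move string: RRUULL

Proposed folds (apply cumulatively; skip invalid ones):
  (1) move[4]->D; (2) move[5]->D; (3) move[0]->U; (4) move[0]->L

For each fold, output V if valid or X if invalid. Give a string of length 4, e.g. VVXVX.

Initial: RRUULL -> [(0, 0), (1, 0), (2, 0), (2, 1), (2, 2), (1, 2), (0, 2)]
Fold 1: move[4]->D => RRUUDL INVALID (collision), skipped
Fold 2: move[5]->D => RRUULD VALID
Fold 3: move[0]->U => URUULD VALID
Fold 4: move[0]->L => LRUULD INVALID (collision), skipped

Answer: XVVX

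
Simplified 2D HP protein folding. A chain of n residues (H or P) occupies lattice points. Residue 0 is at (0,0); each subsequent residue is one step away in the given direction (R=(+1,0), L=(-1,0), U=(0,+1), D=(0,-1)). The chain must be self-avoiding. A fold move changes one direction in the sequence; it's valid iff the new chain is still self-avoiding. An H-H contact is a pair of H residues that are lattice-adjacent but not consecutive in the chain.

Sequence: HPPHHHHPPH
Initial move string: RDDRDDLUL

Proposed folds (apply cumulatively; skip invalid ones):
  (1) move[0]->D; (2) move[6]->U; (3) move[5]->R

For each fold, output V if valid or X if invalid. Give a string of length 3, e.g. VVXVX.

Initial: RDDRDDLUL -> [(0, 0), (1, 0), (1, -1), (1, -2), (2, -2), (2, -3), (2, -4), (1, -4), (1, -3), (0, -3)]
Fold 1: move[0]->D => DDDRDDLUL VALID
Fold 2: move[6]->U => DDDRDDUUL INVALID (collision), skipped
Fold 3: move[5]->R => DDDRDRLUL INVALID (collision), skipped

Answer: VXX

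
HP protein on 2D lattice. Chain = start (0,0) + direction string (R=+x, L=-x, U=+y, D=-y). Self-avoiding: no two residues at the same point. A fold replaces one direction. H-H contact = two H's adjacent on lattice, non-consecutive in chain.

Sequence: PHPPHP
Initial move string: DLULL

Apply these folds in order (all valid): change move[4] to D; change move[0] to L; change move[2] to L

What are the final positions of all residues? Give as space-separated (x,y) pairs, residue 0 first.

Initial moves: DLULL
Fold: move[4]->D => DLULD (positions: [(0, 0), (0, -1), (-1, -1), (-1, 0), (-2, 0), (-2, -1)])
Fold: move[0]->L => LLULD (positions: [(0, 0), (-1, 0), (-2, 0), (-2, 1), (-3, 1), (-3, 0)])
Fold: move[2]->L => LLLLD (positions: [(0, 0), (-1, 0), (-2, 0), (-3, 0), (-4, 0), (-4, -1)])

Answer: (0,0) (-1,0) (-2,0) (-3,0) (-4,0) (-4,-1)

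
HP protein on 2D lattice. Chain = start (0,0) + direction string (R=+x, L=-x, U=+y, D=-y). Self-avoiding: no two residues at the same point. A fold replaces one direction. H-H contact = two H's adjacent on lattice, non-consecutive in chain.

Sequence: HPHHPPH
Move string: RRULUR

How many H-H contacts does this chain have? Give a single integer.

Positions: [(0, 0), (1, 0), (2, 0), (2, 1), (1, 1), (1, 2), (2, 2)]
H-H contact: residue 3 @(2,1) - residue 6 @(2, 2)

Answer: 1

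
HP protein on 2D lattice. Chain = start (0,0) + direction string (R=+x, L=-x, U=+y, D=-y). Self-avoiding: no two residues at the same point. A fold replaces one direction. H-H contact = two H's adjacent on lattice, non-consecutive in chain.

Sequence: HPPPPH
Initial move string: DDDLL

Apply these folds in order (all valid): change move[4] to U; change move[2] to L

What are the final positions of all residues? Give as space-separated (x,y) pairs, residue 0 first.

Initial moves: DDDLL
Fold: move[4]->U => DDDLU (positions: [(0, 0), (0, -1), (0, -2), (0, -3), (-1, -3), (-1, -2)])
Fold: move[2]->L => DDLLU (positions: [(0, 0), (0, -1), (0, -2), (-1, -2), (-2, -2), (-2, -1)])

Answer: (0,0) (0,-1) (0,-2) (-1,-2) (-2,-2) (-2,-1)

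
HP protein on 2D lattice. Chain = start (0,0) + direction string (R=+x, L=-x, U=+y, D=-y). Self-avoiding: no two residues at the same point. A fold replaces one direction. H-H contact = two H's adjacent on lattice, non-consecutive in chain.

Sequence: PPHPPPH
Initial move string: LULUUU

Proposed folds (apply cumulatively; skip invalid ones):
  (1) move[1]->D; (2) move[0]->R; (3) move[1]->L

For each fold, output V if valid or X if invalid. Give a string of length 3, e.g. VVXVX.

Answer: VXV

Derivation:
Initial: LULUUU -> [(0, 0), (-1, 0), (-1, 1), (-2, 1), (-2, 2), (-2, 3), (-2, 4)]
Fold 1: move[1]->D => LDLUUU VALID
Fold 2: move[0]->R => RDLUUU INVALID (collision), skipped
Fold 3: move[1]->L => LLLUUU VALID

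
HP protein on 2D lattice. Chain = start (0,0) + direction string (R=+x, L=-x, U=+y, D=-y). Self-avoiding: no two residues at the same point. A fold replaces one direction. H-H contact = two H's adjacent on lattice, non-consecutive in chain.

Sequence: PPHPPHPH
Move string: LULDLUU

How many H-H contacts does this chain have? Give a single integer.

Positions: [(0, 0), (-1, 0), (-1, 1), (-2, 1), (-2, 0), (-3, 0), (-3, 1), (-3, 2)]
No H-H contacts found.

Answer: 0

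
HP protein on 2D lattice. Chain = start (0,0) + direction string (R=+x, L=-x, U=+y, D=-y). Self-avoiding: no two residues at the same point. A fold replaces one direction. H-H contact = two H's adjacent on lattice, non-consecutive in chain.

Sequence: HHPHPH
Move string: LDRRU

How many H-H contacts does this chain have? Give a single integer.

Answer: 2

Derivation:
Positions: [(0, 0), (-1, 0), (-1, -1), (0, -1), (1, -1), (1, 0)]
H-H contact: residue 0 @(0,0) - residue 5 @(1, 0)
H-H contact: residue 0 @(0,0) - residue 3 @(0, -1)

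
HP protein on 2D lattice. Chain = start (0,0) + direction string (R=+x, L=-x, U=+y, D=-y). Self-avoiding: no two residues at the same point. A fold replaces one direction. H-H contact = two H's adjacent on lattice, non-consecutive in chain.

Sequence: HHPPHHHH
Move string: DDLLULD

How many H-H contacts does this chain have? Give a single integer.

Positions: [(0, 0), (0, -1), (0, -2), (-1, -2), (-2, -2), (-2, -1), (-3, -1), (-3, -2)]
H-H contact: residue 4 @(-2,-2) - residue 7 @(-3, -2)

Answer: 1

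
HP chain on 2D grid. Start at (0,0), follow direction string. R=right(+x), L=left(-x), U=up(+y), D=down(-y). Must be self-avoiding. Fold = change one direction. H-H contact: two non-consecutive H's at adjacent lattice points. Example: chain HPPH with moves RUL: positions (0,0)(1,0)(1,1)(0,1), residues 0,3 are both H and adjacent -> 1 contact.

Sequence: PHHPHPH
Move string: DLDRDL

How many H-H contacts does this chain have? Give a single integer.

Positions: [(0, 0), (0, -1), (-1, -1), (-1, -2), (0, -2), (0, -3), (-1, -3)]
H-H contact: residue 1 @(0,-1) - residue 4 @(0, -2)

Answer: 1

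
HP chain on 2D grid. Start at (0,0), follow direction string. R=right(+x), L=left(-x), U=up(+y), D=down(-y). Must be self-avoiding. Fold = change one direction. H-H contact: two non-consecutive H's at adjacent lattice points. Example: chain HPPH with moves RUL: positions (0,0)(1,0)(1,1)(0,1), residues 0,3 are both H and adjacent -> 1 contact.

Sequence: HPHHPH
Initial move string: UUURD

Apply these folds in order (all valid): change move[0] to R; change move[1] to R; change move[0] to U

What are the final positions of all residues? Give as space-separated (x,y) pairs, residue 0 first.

Initial moves: UUURD
Fold: move[0]->R => RUURD (positions: [(0, 0), (1, 0), (1, 1), (1, 2), (2, 2), (2, 1)])
Fold: move[1]->R => RRURD (positions: [(0, 0), (1, 0), (2, 0), (2, 1), (3, 1), (3, 0)])
Fold: move[0]->U => URURD (positions: [(0, 0), (0, 1), (1, 1), (1, 2), (2, 2), (2, 1)])

Answer: (0,0) (0,1) (1,1) (1,2) (2,2) (2,1)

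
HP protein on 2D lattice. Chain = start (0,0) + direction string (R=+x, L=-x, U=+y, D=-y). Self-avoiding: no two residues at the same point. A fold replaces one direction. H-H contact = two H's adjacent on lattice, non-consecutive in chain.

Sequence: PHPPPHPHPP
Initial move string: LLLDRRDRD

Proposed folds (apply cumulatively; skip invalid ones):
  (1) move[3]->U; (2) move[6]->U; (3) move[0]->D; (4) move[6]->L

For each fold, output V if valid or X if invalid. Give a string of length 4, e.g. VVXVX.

Answer: XXVX

Derivation:
Initial: LLLDRRDRD -> [(0, 0), (-1, 0), (-2, 0), (-3, 0), (-3, -1), (-2, -1), (-1, -1), (-1, -2), (0, -2), (0, -3)]
Fold 1: move[3]->U => LLLURRDRD INVALID (collision), skipped
Fold 2: move[6]->U => LLLDRRURD INVALID (collision), skipped
Fold 3: move[0]->D => DLLDRRDRD VALID
Fold 4: move[6]->L => DLLDRRLRD INVALID (collision), skipped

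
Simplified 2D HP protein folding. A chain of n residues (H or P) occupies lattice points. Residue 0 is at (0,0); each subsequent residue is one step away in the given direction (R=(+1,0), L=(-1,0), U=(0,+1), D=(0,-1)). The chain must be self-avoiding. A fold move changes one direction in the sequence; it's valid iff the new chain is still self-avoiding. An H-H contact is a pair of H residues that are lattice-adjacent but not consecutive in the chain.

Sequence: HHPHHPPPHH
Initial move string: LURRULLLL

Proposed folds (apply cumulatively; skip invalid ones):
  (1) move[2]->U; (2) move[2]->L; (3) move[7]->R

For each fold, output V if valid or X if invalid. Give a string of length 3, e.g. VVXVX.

Initial: LURRULLLL -> [(0, 0), (-1, 0), (-1, 1), (0, 1), (1, 1), (1, 2), (0, 2), (-1, 2), (-2, 2), (-3, 2)]
Fold 1: move[2]->U => LUURULLLL VALID
Fold 2: move[2]->L => LULRULLLL INVALID (collision), skipped
Fold 3: move[7]->R => LUURULLRL INVALID (collision), skipped

Answer: VXX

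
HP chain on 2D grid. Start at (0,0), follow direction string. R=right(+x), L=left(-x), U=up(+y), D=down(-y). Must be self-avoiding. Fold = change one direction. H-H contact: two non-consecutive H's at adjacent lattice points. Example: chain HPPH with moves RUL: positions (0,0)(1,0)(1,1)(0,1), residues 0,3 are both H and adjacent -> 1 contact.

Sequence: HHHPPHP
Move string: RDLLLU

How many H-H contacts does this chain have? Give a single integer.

Answer: 0

Derivation:
Positions: [(0, 0), (1, 0), (1, -1), (0, -1), (-1, -1), (-2, -1), (-2, 0)]
No H-H contacts found.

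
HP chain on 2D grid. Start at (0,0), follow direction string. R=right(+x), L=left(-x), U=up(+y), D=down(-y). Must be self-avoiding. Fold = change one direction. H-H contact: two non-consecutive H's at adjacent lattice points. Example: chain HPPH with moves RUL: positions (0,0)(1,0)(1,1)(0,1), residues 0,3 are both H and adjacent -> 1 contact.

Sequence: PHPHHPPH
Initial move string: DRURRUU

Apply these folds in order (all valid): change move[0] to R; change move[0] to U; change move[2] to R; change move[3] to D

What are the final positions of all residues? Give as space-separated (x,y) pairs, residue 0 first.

Initial moves: DRURRUU
Fold: move[0]->R => RRURRUU (positions: [(0, 0), (1, 0), (2, 0), (2, 1), (3, 1), (4, 1), (4, 2), (4, 3)])
Fold: move[0]->U => URURRUU (positions: [(0, 0), (0, 1), (1, 1), (1, 2), (2, 2), (3, 2), (3, 3), (3, 4)])
Fold: move[2]->R => URRRRUU (positions: [(0, 0), (0, 1), (1, 1), (2, 1), (3, 1), (4, 1), (4, 2), (4, 3)])
Fold: move[3]->D => URRDRUU (positions: [(0, 0), (0, 1), (1, 1), (2, 1), (2, 0), (3, 0), (3, 1), (3, 2)])

Answer: (0,0) (0,1) (1,1) (2,1) (2,0) (3,0) (3,1) (3,2)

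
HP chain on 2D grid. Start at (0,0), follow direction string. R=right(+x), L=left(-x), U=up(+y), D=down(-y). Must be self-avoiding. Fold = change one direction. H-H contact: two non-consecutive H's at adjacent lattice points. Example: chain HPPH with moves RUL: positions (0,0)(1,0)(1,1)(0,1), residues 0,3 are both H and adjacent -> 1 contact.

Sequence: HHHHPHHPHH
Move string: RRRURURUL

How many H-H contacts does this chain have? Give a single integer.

Positions: [(0, 0), (1, 0), (2, 0), (3, 0), (3, 1), (4, 1), (4, 2), (5, 2), (5, 3), (4, 3)]
H-H contact: residue 6 @(4,2) - residue 9 @(4, 3)

Answer: 1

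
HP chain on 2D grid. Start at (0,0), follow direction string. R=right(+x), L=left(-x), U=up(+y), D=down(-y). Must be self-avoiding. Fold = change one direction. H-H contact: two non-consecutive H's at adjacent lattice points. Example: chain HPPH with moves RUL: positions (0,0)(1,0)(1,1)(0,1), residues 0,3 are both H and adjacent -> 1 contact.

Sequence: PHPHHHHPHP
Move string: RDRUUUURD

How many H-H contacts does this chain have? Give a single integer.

Answer: 1

Derivation:
Positions: [(0, 0), (1, 0), (1, -1), (2, -1), (2, 0), (2, 1), (2, 2), (2, 3), (3, 3), (3, 2)]
H-H contact: residue 1 @(1,0) - residue 4 @(2, 0)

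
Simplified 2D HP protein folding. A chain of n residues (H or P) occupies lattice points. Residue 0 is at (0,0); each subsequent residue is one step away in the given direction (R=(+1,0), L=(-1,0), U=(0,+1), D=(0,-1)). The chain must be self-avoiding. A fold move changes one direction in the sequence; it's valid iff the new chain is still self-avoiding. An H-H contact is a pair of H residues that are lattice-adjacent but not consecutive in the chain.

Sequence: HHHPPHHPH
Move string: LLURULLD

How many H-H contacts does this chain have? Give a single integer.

Answer: 0

Derivation:
Positions: [(0, 0), (-1, 0), (-2, 0), (-2, 1), (-1, 1), (-1, 2), (-2, 2), (-3, 2), (-3, 1)]
No H-H contacts found.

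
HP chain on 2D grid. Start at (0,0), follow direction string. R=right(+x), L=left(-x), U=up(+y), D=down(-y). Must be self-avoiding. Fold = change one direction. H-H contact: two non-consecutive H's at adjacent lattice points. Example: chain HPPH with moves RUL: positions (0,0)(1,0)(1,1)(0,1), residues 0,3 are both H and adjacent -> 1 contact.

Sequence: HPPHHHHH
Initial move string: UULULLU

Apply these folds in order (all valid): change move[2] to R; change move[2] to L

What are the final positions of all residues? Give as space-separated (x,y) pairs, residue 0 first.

Initial moves: UULULLU
Fold: move[2]->R => UURULLU (positions: [(0, 0), (0, 1), (0, 2), (1, 2), (1, 3), (0, 3), (-1, 3), (-1, 4)])
Fold: move[2]->L => UULULLU (positions: [(0, 0), (0, 1), (0, 2), (-1, 2), (-1, 3), (-2, 3), (-3, 3), (-3, 4)])

Answer: (0,0) (0,1) (0,2) (-1,2) (-1,3) (-2,3) (-3,3) (-3,4)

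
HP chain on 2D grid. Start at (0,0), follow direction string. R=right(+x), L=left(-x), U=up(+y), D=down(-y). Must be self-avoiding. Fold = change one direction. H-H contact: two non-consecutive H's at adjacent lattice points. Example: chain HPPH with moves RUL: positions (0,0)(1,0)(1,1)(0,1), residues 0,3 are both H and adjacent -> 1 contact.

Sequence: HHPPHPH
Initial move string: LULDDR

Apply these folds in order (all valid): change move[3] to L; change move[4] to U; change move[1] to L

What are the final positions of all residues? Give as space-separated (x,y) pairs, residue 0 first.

Initial moves: LULDDR
Fold: move[3]->L => LULLDR (positions: [(0, 0), (-1, 0), (-1, 1), (-2, 1), (-3, 1), (-3, 0), (-2, 0)])
Fold: move[4]->U => LULLUR (positions: [(0, 0), (-1, 0), (-1, 1), (-2, 1), (-3, 1), (-3, 2), (-2, 2)])
Fold: move[1]->L => LLLLUR (positions: [(0, 0), (-1, 0), (-2, 0), (-3, 0), (-4, 0), (-4, 1), (-3, 1)])

Answer: (0,0) (-1,0) (-2,0) (-3,0) (-4,0) (-4,1) (-3,1)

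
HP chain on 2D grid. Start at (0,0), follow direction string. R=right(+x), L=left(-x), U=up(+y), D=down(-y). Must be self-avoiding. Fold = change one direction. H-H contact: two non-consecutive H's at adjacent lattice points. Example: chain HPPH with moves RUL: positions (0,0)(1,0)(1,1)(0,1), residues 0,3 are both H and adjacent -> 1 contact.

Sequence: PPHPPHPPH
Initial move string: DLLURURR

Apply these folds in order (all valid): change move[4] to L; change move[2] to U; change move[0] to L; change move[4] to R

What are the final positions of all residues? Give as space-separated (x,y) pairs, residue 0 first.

Initial moves: DLLURURR
Fold: move[4]->L => DLLULURR (positions: [(0, 0), (0, -1), (-1, -1), (-2, -1), (-2, 0), (-3, 0), (-3, 1), (-2, 1), (-1, 1)])
Fold: move[2]->U => DLUULURR (positions: [(0, 0), (0, -1), (-1, -1), (-1, 0), (-1, 1), (-2, 1), (-2, 2), (-1, 2), (0, 2)])
Fold: move[0]->L => LLUULURR (positions: [(0, 0), (-1, 0), (-2, 0), (-2, 1), (-2, 2), (-3, 2), (-3, 3), (-2, 3), (-1, 3)])
Fold: move[4]->R => LLUURURR (positions: [(0, 0), (-1, 0), (-2, 0), (-2, 1), (-2, 2), (-1, 2), (-1, 3), (0, 3), (1, 3)])

Answer: (0,0) (-1,0) (-2,0) (-2,1) (-2,2) (-1,2) (-1,3) (0,3) (1,3)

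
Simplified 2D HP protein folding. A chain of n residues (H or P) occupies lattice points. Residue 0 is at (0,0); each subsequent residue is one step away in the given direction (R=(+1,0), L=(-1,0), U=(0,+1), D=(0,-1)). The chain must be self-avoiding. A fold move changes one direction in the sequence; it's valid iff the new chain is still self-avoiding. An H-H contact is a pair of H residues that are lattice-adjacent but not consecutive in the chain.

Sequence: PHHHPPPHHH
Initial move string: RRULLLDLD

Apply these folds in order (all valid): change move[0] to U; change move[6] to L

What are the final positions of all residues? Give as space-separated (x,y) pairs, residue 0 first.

Answer: (0,0) (0,1) (1,1) (1,2) (0,2) (-1,2) (-2,2) (-3,2) (-4,2) (-4,1)

Derivation:
Initial moves: RRULLLDLD
Fold: move[0]->U => URULLLDLD (positions: [(0, 0), (0, 1), (1, 1), (1, 2), (0, 2), (-1, 2), (-2, 2), (-2, 1), (-3, 1), (-3, 0)])
Fold: move[6]->L => URULLLLLD (positions: [(0, 0), (0, 1), (1, 1), (1, 2), (0, 2), (-1, 2), (-2, 2), (-3, 2), (-4, 2), (-4, 1)])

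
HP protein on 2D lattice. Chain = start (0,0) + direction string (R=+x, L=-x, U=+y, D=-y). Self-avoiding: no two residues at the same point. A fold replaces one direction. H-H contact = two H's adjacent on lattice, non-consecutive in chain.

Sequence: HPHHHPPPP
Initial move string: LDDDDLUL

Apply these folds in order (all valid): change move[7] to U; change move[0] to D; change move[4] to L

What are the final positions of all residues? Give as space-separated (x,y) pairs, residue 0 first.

Answer: (0,0) (0,-1) (0,-2) (0,-3) (0,-4) (-1,-4) (-2,-4) (-2,-3) (-2,-2)

Derivation:
Initial moves: LDDDDLUL
Fold: move[7]->U => LDDDDLUU (positions: [(0, 0), (-1, 0), (-1, -1), (-1, -2), (-1, -3), (-1, -4), (-2, -4), (-2, -3), (-2, -2)])
Fold: move[0]->D => DDDDDLUU (positions: [(0, 0), (0, -1), (0, -2), (0, -3), (0, -4), (0, -5), (-1, -5), (-1, -4), (-1, -3)])
Fold: move[4]->L => DDDDLLUU (positions: [(0, 0), (0, -1), (0, -2), (0, -3), (0, -4), (-1, -4), (-2, -4), (-2, -3), (-2, -2)])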